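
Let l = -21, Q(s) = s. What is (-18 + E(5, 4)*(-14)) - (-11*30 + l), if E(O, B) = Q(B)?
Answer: 277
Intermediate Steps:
E(O, B) = B
(-18 + E(5, 4)*(-14)) - (-11*30 + l) = (-18 + 4*(-14)) - (-11*30 - 21) = (-18 - 56) - (-330 - 21) = -74 - 1*(-351) = -74 + 351 = 277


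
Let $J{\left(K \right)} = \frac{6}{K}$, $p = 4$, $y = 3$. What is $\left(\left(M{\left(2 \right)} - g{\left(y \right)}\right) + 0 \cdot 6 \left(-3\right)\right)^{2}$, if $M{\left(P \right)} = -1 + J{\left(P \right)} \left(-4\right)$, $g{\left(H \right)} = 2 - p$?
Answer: $121$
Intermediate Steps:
$g{\left(H \right)} = -2$ ($g{\left(H \right)} = 2 - 4 = -2$)
$M{\left(P \right)} = -1 - \frac{24}{P}$ ($M{\left(P \right)} = -1 + \frac{6}{P} \left(-4\right) = -1 - \frac{24}{P}$)
$\left(\left(M{\left(2 \right)} - g{\left(y \right)}\right) + 0 \cdot 6 \left(-3\right)\right)^{2} = \left(\left(\frac{-24 - 2}{2} - -2\right) + 0 \cdot 6 \left(-3\right)\right)^{2} = \left(\left(\frac{-24 - 2}{2} + 2\right) + 0 \left(-3\right)\right)^{2} = \left(\left(\frac{1}{2} \left(-26\right) + 2\right) + 0\right)^{2} = \left(\left(-13 + 2\right) + 0\right)^{2} = \left(-11 + 0\right)^{2} = \left(-11\right)^{2} = 121$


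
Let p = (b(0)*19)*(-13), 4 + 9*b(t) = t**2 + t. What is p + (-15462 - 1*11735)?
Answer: -243785/9 ≈ -27087.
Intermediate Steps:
b(t) = -4/9 + t/9 + t**2/9 (b(t) = -4/9 + (t**2 + t)/9 = -4/9 + (t + t**2)/9 = -4/9 + (t/9 + t**2/9) = -4/9 + t/9 + t**2/9)
p = 988/9 (p = ((-4/9 + (1/9)*0 + (1/9)*0**2)*19)*(-13) = ((-4/9 + 0 + (1/9)*0)*19)*(-13) = ((-4/9 + 0 + 0)*19)*(-13) = -4/9*19*(-13) = -76/9*(-13) = 988/9 ≈ 109.78)
p + (-15462 - 1*11735) = 988/9 + (-15462 - 1*11735) = 988/9 + (-15462 - 11735) = 988/9 - 27197 = -243785/9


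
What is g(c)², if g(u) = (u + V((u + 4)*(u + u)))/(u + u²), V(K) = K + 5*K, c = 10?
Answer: 28561/121 ≈ 236.04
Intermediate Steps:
V(K) = 6*K
g(u) = (u + 12*u*(4 + u))/(u + u²) (g(u) = (u + 6*((u + 4)*(u + u)))/(u + u²) = (u + 6*((4 + u)*(2*u)))/(u + u²) = (u + 6*(2*u*(4 + u)))/(u + u²) = (u + 12*u*(4 + u))/(u + u²))
g(c)² = ((49 + 12*10)/(1 + 10))² = ((49 + 120)/11)² = ((1/11)*169)² = (169/11)² = 28561/121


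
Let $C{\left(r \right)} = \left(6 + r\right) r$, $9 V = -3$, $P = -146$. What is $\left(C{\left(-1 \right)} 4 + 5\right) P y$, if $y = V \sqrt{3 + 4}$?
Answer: $- 730 \sqrt{7} \approx -1931.4$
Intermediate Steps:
$V = - \frac{1}{3}$ ($V = \frac{1}{9} \left(-3\right) = - \frac{1}{3} \approx -0.33333$)
$C{\left(r \right)} = r \left(6 + r\right)$
$y = - \frac{\sqrt{7}}{3}$ ($y = - \frac{\sqrt{3 + 4}}{3} = - \frac{\sqrt{7}}{3} \approx -0.88192$)
$\left(C{\left(-1 \right)} 4 + 5\right) P y = \left(- (6 - 1) 4 + 5\right) \left(-146\right) \left(- \frac{\sqrt{7}}{3}\right) = \left(\left(-1\right) 5 \cdot 4 + 5\right) \left(-146\right) \left(- \frac{\sqrt{7}}{3}\right) = \left(\left(-5\right) 4 + 5\right) \left(-146\right) \left(- \frac{\sqrt{7}}{3}\right) = \left(-20 + 5\right) \left(-146\right) \left(- \frac{\sqrt{7}}{3}\right) = \left(-15\right) \left(-146\right) \left(- \frac{\sqrt{7}}{3}\right) = 2190 \left(- \frac{\sqrt{7}}{3}\right) = - 730 \sqrt{7}$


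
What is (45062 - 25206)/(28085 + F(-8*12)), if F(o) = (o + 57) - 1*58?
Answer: 4964/6997 ≈ 0.70945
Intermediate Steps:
F(o) = -1 + o (F(o) = (57 + o) - 58 = -1 + o)
(45062 - 25206)/(28085 + F(-8*12)) = (45062 - 25206)/(28085 + (-1 - 8*12)) = 19856/(28085 + (-1 - 96)) = 19856/(28085 - 97) = 19856/27988 = 19856*(1/27988) = 4964/6997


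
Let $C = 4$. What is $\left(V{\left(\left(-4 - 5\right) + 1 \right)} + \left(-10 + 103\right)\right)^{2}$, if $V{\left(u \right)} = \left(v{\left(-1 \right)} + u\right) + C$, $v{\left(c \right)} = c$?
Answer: $7744$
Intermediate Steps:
$V{\left(u \right)} = 3 + u$ ($V{\left(u \right)} = \left(-1 + u\right) + 4 = 3 + u$)
$\left(V{\left(\left(-4 - 5\right) + 1 \right)} + \left(-10 + 103\right)\right)^{2} = \left(\left(3 + \left(\left(-4 - 5\right) + 1\right)\right) + \left(-10 + 103\right)\right)^{2} = \left(\left(3 + \left(-9 + 1\right)\right) + 93\right)^{2} = \left(\left(3 - 8\right) + 93\right)^{2} = \left(-5 + 93\right)^{2} = 88^{2} = 7744$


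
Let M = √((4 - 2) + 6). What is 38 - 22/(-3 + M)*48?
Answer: 3206 + 2112*√2 ≈ 6192.8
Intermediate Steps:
M = 2*√2 (M = √(2 + 6) = √8 = 2*√2 ≈ 2.8284)
38 - 22/(-3 + M)*48 = 38 - 22/(-3 + 2*√2)*48 = 38 - 1056/(-3 + 2*√2)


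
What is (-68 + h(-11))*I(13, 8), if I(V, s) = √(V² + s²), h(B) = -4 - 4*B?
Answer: -28*√233 ≈ -427.40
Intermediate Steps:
(-68 + h(-11))*I(13, 8) = (-68 + (-4 - 4*(-11)))*√(13² + 8²) = (-68 + (-4 + 44))*√(169 + 64) = (-68 + 40)*√233 = -28*√233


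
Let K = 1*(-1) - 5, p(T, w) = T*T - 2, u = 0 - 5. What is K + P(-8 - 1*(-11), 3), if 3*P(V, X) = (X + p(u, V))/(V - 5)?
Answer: -31/3 ≈ -10.333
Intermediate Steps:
u = -5
p(T, w) = -2 + T² (p(T, w) = T² - 2 = -2 + T²)
K = -6 (K = -1 - 5 = -6)
P(V, X) = (23 + X)/(3*(-5 + V)) (P(V, X) = ((X + (-2 + (-5)²))/(V - 5))/3 = ((X + (-2 + 25))/(-5 + V))/3 = ((X + 23)/(-5 + V))/3 = ((23 + X)/(-5 + V))/3 = (23 + X)/(3*(-5 + V)))
K + P(-8 - 1*(-11), 3) = -6 + (23 + 3)/(3*(-5 + (-8 - 1*(-11)))) = -6 + (⅓)*26/(-5 + (-8 + 11)) = -6 + (⅓)*26/(-5 + 3) = -6 + (⅓)*26/(-2) = -6 + (⅓)*(-½)*26 = -6 - 13/3 = -31/3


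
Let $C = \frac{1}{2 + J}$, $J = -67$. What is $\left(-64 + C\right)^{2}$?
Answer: $\frac{17313921}{4225} \approx 4098.0$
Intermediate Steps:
$C = - \frac{1}{65}$ ($C = \frac{1}{2 - 67} = \frac{1}{-65} = - \frac{1}{65} \approx -0.015385$)
$\left(-64 + C\right)^{2} = \left(-64 - \frac{1}{65}\right)^{2} = \left(- \frac{4161}{65}\right)^{2} = \frac{17313921}{4225}$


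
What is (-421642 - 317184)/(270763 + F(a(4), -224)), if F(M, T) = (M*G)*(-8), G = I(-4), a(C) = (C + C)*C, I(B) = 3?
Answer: -67166/24545 ≈ -2.7364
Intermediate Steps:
a(C) = 2*C² (a(C) = (2*C)*C = 2*C²)
G = 3
F(M, T) = -24*M (F(M, T) = (M*3)*(-8) = (3*M)*(-8) = -24*M)
(-421642 - 317184)/(270763 + F(a(4), -224)) = (-421642 - 317184)/(270763 - 48*4²) = -738826/(270763 - 48*16) = -738826/(270763 - 24*32) = -738826/(270763 - 768) = -738826/269995 = -738826*1/269995 = -67166/24545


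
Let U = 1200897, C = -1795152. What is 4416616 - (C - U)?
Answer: 7412665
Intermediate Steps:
4416616 - (C - U) = 4416616 - (-1795152 - 1*1200897) = 4416616 - (-1795152 - 1200897) = 4416616 - 1*(-2996049) = 4416616 + 2996049 = 7412665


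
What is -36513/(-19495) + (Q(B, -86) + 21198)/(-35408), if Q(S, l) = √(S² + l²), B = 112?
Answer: 439798647/345139480 - √4985/17704 ≈ 1.2703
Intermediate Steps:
-36513/(-19495) + (Q(B, -86) + 21198)/(-35408) = -36513/(-19495) + (√(112² + (-86)²) + 21198)/(-35408) = -36513*(-1/19495) + (√(12544 + 7396) + 21198)*(-1/35408) = 36513/19495 + (√19940 + 21198)*(-1/35408) = 36513/19495 + (2*√4985 + 21198)*(-1/35408) = 36513/19495 + (21198 + 2*√4985)*(-1/35408) = 36513/19495 + (-10599/17704 - √4985/17704) = 439798647/345139480 - √4985/17704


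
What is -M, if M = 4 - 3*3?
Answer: 5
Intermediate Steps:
M = -5 (M = 4 - 9 = -5)
-M = -1*(-5) = 5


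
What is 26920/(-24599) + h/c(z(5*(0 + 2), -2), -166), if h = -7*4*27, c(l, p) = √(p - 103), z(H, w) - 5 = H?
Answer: -26920/24599 + 756*I*√269/269 ≈ -1.0944 + 46.094*I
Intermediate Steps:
z(H, w) = 5 + H
c(l, p) = √(-103 + p)
h = -756 (h = -28*27 = -756)
26920/(-24599) + h/c(z(5*(0 + 2), -2), -166) = 26920/(-24599) - 756/√(-103 - 166) = 26920*(-1/24599) - 756*(-I*√269/269) = -26920/24599 - 756*(-I*√269/269) = -26920/24599 - (-756)*I*√269/269 = -26920/24599 + 756*I*√269/269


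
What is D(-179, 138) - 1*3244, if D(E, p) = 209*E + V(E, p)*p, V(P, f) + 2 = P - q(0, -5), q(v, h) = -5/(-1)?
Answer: -66323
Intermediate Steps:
q(v, h) = 5 (q(v, h) = -5*(-1) = 5)
V(P, f) = -7 + P (V(P, f) = -2 + (P - 1*5) = -2 + (P - 5) = -2 + (-5 + P) = -7 + P)
D(E, p) = 209*E + p*(-7 + E) (D(E, p) = 209*E + (-7 + E)*p = 209*E + p*(-7 + E))
D(-179, 138) - 1*3244 = (209*(-179) + 138*(-7 - 179)) - 1*3244 = (-37411 + 138*(-186)) - 3244 = (-37411 - 25668) - 3244 = -63079 - 3244 = -66323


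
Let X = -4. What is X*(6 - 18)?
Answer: 48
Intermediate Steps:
X*(6 - 18) = -4*(6 - 18) = -4*(-12) = 48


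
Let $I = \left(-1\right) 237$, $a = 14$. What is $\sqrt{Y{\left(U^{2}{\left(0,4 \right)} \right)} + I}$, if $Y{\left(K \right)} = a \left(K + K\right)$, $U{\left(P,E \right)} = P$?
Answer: $i \sqrt{237} \approx 15.395 i$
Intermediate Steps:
$I = -237$
$Y{\left(K \right)} = 28 K$ ($Y{\left(K \right)} = 14 \left(K + K\right) = 14 \cdot 2 K = 28 K$)
$\sqrt{Y{\left(U^{2}{\left(0,4 \right)} \right)} + I} = \sqrt{28 \cdot 0^{2} - 237} = \sqrt{28 \cdot 0 - 237} = \sqrt{0 - 237} = \sqrt{-237} = i \sqrt{237}$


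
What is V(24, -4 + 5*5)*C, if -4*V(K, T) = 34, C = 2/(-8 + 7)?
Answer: 17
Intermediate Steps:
C = -2 (C = 2/(-1) = -1*2 = -2)
V(K, T) = -17/2 (V(K, T) = -1/4*34 = -17/2)
V(24, -4 + 5*5)*C = -17/2*(-2) = 17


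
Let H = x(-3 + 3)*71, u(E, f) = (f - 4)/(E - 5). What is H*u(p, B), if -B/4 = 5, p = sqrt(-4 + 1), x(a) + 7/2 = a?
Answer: -1065 - 213*I*sqrt(3) ≈ -1065.0 - 368.93*I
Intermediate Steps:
x(a) = -7/2 + a
p = I*sqrt(3) (p = sqrt(-3) = I*sqrt(3) ≈ 1.732*I)
B = -20 (B = -4*5 = -20)
u(E, f) = (-4 + f)/(-5 + E)
H = -497/2 (H = (-7/2 + (-3 + 3))*71 = (-7/2 + 0)*71 = -7/2*71 = -497/2 ≈ -248.50)
H*u(p, B) = -497*(-4 - 20)/(2*(-5 + I*sqrt(3))) = -497*(-24)/(2*(-5 + I*sqrt(3))) = -(-5964)/(-5 + I*sqrt(3)) = 5964/(-5 + I*sqrt(3))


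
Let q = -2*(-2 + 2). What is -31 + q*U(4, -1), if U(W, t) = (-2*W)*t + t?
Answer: -31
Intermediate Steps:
U(W, t) = t - 2*W*t (U(W, t) = -2*W*t + t = t - 2*W*t)
q = 0 (q = -2*0 = 0)
-31 + q*U(4, -1) = -31 + 0*(-(1 - 2*4)) = -31 + 0*(-(1 - 8)) = -31 + 0*(-1*(-7)) = -31 + 0*7 = -31 + 0 = -31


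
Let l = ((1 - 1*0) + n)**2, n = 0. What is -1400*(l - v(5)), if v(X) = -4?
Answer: -7000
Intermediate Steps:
l = 1 (l = ((1 - 1*0) + 0)**2 = ((1 + 0) + 0)**2 = (1 + 0)**2 = 1**2 = 1)
-1400*(l - v(5)) = -1400*(1 - 1*(-4)) = -1400*(1 + 4) = -1400*5 = -7000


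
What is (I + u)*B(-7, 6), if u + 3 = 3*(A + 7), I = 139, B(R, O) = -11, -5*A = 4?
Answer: -8503/5 ≈ -1700.6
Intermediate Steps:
A = -⅘ (A = -⅕*4 = -⅘ ≈ -0.80000)
u = 78/5 (u = -3 + 3*(-⅘ + 7) = -3 + 3*(31/5) = -3 + 93/5 = 78/5 ≈ 15.600)
(I + u)*B(-7, 6) = (139 + 78/5)*(-11) = (773/5)*(-11) = -8503/5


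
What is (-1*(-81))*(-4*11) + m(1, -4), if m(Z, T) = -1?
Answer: -3565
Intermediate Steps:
(-1*(-81))*(-4*11) + m(1, -4) = (-1*(-81))*(-4*11) - 1 = 81*(-44) - 1 = -3564 - 1 = -3565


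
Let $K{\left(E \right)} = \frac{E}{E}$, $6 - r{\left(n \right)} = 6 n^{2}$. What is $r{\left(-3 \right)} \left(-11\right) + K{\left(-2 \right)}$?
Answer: $529$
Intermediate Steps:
$r{\left(n \right)} = 6 - 6 n^{2}$
$K{\left(E \right)} = 1$
$r{\left(-3 \right)} \left(-11\right) + K{\left(-2 \right)} = \left(6 - 6 \left(-3\right)^{2}\right) \left(-11\right) + 1 = \left(6 - 54\right) \left(-11\right) + 1 = \left(-48\right) \left(-11\right) + 1 = 528 + 1 = 529$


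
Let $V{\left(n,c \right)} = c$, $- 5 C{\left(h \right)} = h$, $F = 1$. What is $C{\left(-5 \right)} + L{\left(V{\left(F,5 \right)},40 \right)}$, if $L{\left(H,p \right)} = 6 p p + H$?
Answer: $9606$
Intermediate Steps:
$C{\left(h \right)} = - \frac{h}{5}$
$L{\left(H,p \right)} = H + 6 p^{2}$ ($L{\left(H,p \right)} = 6 p^{2} + H = H + 6 p^{2}$)
$C{\left(-5 \right)} + L{\left(V{\left(F,5 \right)},40 \right)} = \left(- \frac{1}{5}\right) \left(-5\right) + \left(5 + 6 \cdot 40^{2}\right) = 1 + \left(5 + 6 \cdot 1600\right) = 1 + \left(5 + 9600\right) = 1 + 9605 = 9606$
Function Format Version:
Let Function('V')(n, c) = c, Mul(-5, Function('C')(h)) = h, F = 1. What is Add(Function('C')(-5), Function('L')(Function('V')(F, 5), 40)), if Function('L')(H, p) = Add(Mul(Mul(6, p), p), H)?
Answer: 9606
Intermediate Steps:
Function('C')(h) = Mul(Rational(-1, 5), h)
Function('L')(H, p) = Add(H, Mul(6, Pow(p, 2))) (Function('L')(H, p) = Add(Mul(6, Pow(p, 2)), H) = Add(H, Mul(6, Pow(p, 2))))
Add(Function('C')(-5), Function('L')(Function('V')(F, 5), 40)) = Add(Mul(Rational(-1, 5), -5), Add(5, Mul(6, Pow(40, 2)))) = Add(1, Add(5, Mul(6, 1600))) = Add(1, Add(5, 9600)) = Add(1, 9605) = 9606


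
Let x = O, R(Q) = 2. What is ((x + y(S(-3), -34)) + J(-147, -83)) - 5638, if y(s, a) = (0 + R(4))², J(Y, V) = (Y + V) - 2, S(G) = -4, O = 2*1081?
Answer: -3704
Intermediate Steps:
O = 2162
J(Y, V) = -2 + V + Y (J(Y, V) = (V + Y) - 2 = -2 + V + Y)
y(s, a) = 4 (y(s, a) = (0 + 2)² = 2² = 4)
x = 2162
((x + y(S(-3), -34)) + J(-147, -83)) - 5638 = ((2162 + 4) + (-2 - 83 - 147)) - 5638 = (2166 - 232) - 5638 = 1934 - 5638 = -3704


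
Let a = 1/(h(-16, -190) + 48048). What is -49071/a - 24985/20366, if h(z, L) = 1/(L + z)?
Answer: -2472937544159123/1048849 ≈ -2.3578e+9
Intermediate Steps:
a = 206/9897887 (a = 1/(1/(-190 - 16) + 48048) = 1/(1/(-206) + 48048) = 1/(-1/206 + 48048) = 1/(9897887/206) = 206/9897887 ≈ 2.0813e-5)
-49071/a - 24985/20366 = -49071/206/9897887 - 24985/20366 = -49071*9897887/206 - 24985*1/20366 = -485699212977/206 - 24985/20366 = -2472937544159123/1048849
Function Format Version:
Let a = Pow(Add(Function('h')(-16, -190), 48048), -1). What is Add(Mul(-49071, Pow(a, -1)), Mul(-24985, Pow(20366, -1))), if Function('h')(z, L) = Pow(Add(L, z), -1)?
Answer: Rational(-2472937544159123, 1048849) ≈ -2.3578e+9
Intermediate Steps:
a = Rational(206, 9897887) (a = Pow(Add(Pow(Add(-190, -16), -1), 48048), -1) = Pow(Add(Pow(-206, -1), 48048), -1) = Pow(Add(Rational(-1, 206), 48048), -1) = Pow(Rational(9897887, 206), -1) = Rational(206, 9897887) ≈ 2.0813e-5)
Add(Mul(-49071, Pow(a, -1)), Mul(-24985, Pow(20366, -1))) = Add(Mul(-49071, Pow(Rational(206, 9897887), -1)), Mul(-24985, Pow(20366, -1))) = Add(Mul(-49071, Rational(9897887, 206)), Mul(-24985, Rational(1, 20366))) = Add(Rational(-485699212977, 206), Rational(-24985, 20366)) = Rational(-2472937544159123, 1048849)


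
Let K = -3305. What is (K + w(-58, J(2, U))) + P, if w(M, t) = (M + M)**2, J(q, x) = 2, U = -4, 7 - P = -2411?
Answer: 12569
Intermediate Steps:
P = 2418 (P = 7 - 1*(-2411) = 7 + 2411 = 2418)
w(M, t) = 4*M**2 (w(M, t) = (2*M)**2 = 4*M**2)
(K + w(-58, J(2, U))) + P = (-3305 + 4*(-58)**2) + 2418 = (-3305 + 4*3364) + 2418 = (-3305 + 13456) + 2418 = 10151 + 2418 = 12569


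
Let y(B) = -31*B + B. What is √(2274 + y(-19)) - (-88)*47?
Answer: 4136 + 6*√79 ≈ 4189.3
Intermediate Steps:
y(B) = -30*B
√(2274 + y(-19)) - (-88)*47 = √(2274 - 30*(-19)) - (-88)*47 = √(2274 + 570) - 1*(-4136) = √2844 + 4136 = 6*√79 + 4136 = 4136 + 6*√79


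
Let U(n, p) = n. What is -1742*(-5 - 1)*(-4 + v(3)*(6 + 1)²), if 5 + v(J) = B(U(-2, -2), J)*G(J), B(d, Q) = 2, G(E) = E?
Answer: 470340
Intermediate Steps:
v(J) = -5 + 2*J
-1742*(-5 - 1)*(-4 + v(3)*(6 + 1)²) = -1742*(-5 - 1)*(-4 + (-5 + 2*3)*(6 + 1)²) = -(-10452)*(-4 + (-5 + 6)*7²) = -(-10452)*(-4 + 1*49) = -(-10452)*(-4 + 49) = -(-10452)*45 = -1742*(-270) = 470340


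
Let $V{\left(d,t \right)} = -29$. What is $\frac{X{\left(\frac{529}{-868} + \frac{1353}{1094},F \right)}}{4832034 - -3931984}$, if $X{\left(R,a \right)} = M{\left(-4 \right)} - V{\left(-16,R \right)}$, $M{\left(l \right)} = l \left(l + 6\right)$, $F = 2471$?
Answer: $\frac{21}{8764018} \approx 2.3962 \cdot 10^{-6}$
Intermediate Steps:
$M{\left(l \right)} = l \left(6 + l\right)$
$X{\left(R,a \right)} = 21$ ($X{\left(R,a \right)} = - 4 \left(6 - 4\right) - -29 = \left(-4\right) 2 + 29 = -8 + 29 = 21$)
$\frac{X{\left(\frac{529}{-868} + \frac{1353}{1094},F \right)}}{4832034 - -3931984} = \frac{21}{4832034 - -3931984} = \frac{21}{4832034 + 3931984} = \frac{21}{8764018}$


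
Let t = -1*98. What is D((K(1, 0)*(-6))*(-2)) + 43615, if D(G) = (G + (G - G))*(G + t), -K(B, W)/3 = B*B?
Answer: 48439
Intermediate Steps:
t = -98
K(B, W) = -3*B² (K(B, W) = -3*B*B = -3*B²)
D(G) = G*(-98 + G) (D(G) = (G + (G - G))*(G - 98) = (G + 0)*(-98 + G) = G*(-98 + G))
D((K(1, 0)*(-6))*(-2)) + 43615 = ((-3*1²*(-6))*(-2))*(-98 + (-3*1²*(-6))*(-2)) + 43615 = ((-3*1*(-6))*(-2))*(-98 + (-3*1*(-6))*(-2)) + 43615 = (-3*(-6)*(-2))*(-98 - 3*(-6)*(-2)) + 43615 = (18*(-2))*(-98 + 18*(-2)) + 43615 = -36*(-98 - 36) + 43615 = -36*(-134) + 43615 = 4824 + 43615 = 48439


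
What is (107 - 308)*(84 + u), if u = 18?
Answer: -20502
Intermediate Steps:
(107 - 308)*(84 + u) = (107 - 308)*(84 + 18) = -201*102 = -20502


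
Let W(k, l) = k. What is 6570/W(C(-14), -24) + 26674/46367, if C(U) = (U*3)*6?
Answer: -16550519/649138 ≈ -25.496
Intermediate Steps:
C(U) = 18*U (C(U) = (3*U)*6 = 18*U)
6570/W(C(-14), -24) + 26674/46367 = 6570/((18*(-14))) + 26674/46367 = 6570/(-252) + 26674*(1/46367) = 6570*(-1/252) + 26674/46367 = -365/14 + 26674/46367 = -16550519/649138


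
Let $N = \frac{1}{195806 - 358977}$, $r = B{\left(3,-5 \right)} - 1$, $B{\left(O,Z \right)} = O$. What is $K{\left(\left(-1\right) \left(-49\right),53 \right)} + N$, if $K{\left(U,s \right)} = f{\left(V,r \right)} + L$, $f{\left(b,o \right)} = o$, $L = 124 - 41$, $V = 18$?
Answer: $\frac{13869534}{163171} \approx 85.0$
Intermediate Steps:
$L = 83$ ($L = 124 - 41 = 83$)
$r = 2$ ($r = 3 - 1 = 2$)
$N = - \frac{1}{163171}$ ($N = \frac{1}{-163171} = - \frac{1}{163171} \approx -6.1285 \cdot 10^{-6}$)
$K{\left(U,s \right)} = 85$ ($K{\left(U,s \right)} = 2 + 83 = 85$)
$K{\left(\left(-1\right) \left(-49\right),53 \right)} + N = 85 - \frac{1}{163171} = \frac{13869534}{163171}$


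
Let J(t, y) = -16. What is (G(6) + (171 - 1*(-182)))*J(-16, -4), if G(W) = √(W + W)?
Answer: -5648 - 32*√3 ≈ -5703.4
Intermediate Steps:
G(W) = √2*√W (G(W) = √(2*W) = √2*√W)
(G(6) + (171 - 1*(-182)))*J(-16, -4) = (√2*√6 + (171 - 1*(-182)))*(-16) = (2*√3 + (171 + 182))*(-16) = (2*√3 + 353)*(-16) = (353 + 2*√3)*(-16) = -5648 - 32*√3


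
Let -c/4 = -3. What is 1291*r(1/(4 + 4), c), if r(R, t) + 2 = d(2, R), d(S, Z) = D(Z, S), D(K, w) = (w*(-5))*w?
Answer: -28402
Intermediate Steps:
c = 12 (c = -4*(-3) = 12)
D(K, w) = -5*w² (D(K, w) = (-5*w)*w = -5*w²)
d(S, Z) = -5*S²
r(R, t) = -22 (r(R, t) = -2 - 5*2² = -2 - 5*4 = -2 - 20 = -22)
1291*r(1/(4 + 4), c) = 1291*(-22) = -28402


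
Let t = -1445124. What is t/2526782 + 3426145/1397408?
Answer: 3318846838399/1765472690528 ≈ 1.8799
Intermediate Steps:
t/2526782 + 3426145/1397408 = -1445124/2526782 + 3426145/1397408 = -1445124*1/2526782 + 3426145*(1/1397408) = -722562/1263391 + 3426145/1397408 = 3318846838399/1765472690528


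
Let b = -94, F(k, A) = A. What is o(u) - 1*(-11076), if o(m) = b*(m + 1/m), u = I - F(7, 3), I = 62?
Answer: 326176/59 ≈ 5528.4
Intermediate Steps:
u = 59 (u = 62 - 1*3 = 62 - 3 = 59)
o(m) = -94*m - 94/m (o(m) = -94*(m + 1/m) = -94*m - 94/m)
o(u) - 1*(-11076) = (-94*59 - 94/59) - 1*(-11076) = (-5546 - 94*1/59) + 11076 = (-5546 - 94/59) + 11076 = -327308/59 + 11076 = 326176/59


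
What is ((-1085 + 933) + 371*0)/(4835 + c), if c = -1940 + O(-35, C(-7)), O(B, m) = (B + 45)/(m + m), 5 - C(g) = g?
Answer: -1824/34745 ≈ -0.052497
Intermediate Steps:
C(g) = 5 - g
O(B, m) = (45 + B)/(2*m) (O(B, m) = (45 + B)/((2*m)) = (45 + B)*(1/(2*m)) = (45 + B)/(2*m))
c = -23275/12 (c = -1940 + (45 - 35)/(2*(5 - 1*(-7))) = -1940 + (½)*10/(5 + 7) = -1940 + (½)*10/12 = -1940 + (½)*(1/12)*10 = -1940 + 5/12 = -23275/12 ≈ -1939.6)
((-1085 + 933) + 371*0)/(4835 + c) = ((-1085 + 933) + 371*0)/(4835 - 23275/12) = (-152 + 0)/(34745/12) = -152*12/34745 = -1824/34745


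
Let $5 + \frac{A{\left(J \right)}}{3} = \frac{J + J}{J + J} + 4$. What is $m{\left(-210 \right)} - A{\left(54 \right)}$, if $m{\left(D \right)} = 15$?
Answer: $15$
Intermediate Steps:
$A{\left(J \right)} = 0$ ($A{\left(J \right)} = -15 + 3 \left(\frac{J + J}{J + J} + 4\right) = -15 + 3 \left(\frac{2 J}{2 J} + 4\right) = -15 + 3 \left(2 J \frac{1}{2 J} + 4\right) = -15 + 3 \left(1 + 4\right) = -15 + 3 \cdot 5 = -15 + 15 = 0$)
$m{\left(-210 \right)} - A{\left(54 \right)} = 15 - 0 = 15 + 0 = 15$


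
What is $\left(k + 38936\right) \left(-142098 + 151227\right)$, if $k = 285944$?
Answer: $2965829520$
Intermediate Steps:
$\left(k + 38936\right) \left(-142098 + 151227\right) = \left(285944 + 38936\right) \left(-142098 + 151227\right) = 324880 \cdot 9129 = 2965829520$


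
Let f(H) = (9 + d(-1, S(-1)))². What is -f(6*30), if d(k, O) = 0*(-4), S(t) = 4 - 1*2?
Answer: -81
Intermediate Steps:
S(t) = 2 (S(t) = 4 - 2 = 2)
d(k, O) = 0
f(H) = 81 (f(H) = (9 + 0)² = 9² = 81)
-f(6*30) = -1*81 = -81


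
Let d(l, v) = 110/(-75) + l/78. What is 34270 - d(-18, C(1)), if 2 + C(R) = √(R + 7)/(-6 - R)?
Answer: 6682981/195 ≈ 34272.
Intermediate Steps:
C(R) = -2 + √(7 + R)/(-6 - R) (C(R) = -2 + √(R + 7)/(-6 - R) = -2 + √(7 + R)/(-6 - R))
d(l, v) = -22/15 + l/78 (d(l, v) = 110*(-1/75) + l*(1/78) = -22/15 + l/78)
34270 - d(-18, C(1)) = 34270 - (-22/15 + (1/78)*(-18)) = 34270 - (-22/15 - 3/13) = 34270 - 1*(-331/195) = 34270 + 331/195 = 6682981/195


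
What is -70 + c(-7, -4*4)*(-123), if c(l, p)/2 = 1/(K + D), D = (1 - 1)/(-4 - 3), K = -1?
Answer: 176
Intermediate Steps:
D = 0 (D = 0/(-7) = 0*(-⅐) = 0)
c(l, p) = -2 (c(l, p) = 2/(-1 + 0) = 2/(-1) = 2*(-1) = -2)
-70 + c(-7, -4*4)*(-123) = -70 - 2*(-123) = -70 + 246 = 176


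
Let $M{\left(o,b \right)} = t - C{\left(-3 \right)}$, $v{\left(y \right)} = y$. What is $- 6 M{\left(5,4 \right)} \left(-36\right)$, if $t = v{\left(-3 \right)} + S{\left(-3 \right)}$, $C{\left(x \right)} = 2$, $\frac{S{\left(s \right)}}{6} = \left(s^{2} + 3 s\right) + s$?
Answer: $-4968$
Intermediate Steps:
$S{\left(s \right)} = 6 s^{2} + 24 s$ ($S{\left(s \right)} = 6 \left(\left(s^{2} + 3 s\right) + s\right) = 6 \left(s^{2} + 4 s\right) = 6 s^{2} + 24 s$)
$t = -21$ ($t = -3 + 6 \left(-3\right) \left(4 - 3\right) = -3 + 6 \left(-3\right) 1 = -3 - 18 = -21$)
$M{\left(o,b \right)} = -23$ ($M{\left(o,b \right)} = -21 - 2 = -23$)
$- 6 M{\left(5,4 \right)} \left(-36\right) = \left(-6\right) \left(-23\right) \left(-36\right) = 138 \left(-36\right) = -4968$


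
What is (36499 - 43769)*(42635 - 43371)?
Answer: 5350720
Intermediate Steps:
(36499 - 43769)*(42635 - 43371) = -7270*(-736) = 5350720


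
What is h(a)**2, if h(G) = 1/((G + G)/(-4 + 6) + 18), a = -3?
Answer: 1/225 ≈ 0.0044444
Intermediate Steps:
h(G) = 1/(18 + G) (h(G) = 1/((2*G)/2 + 18) = 1/((2*G)*(1/2) + 18) = 1/(G + 18) = 1/(18 + G))
h(a)**2 = (1/(18 - 3))**2 = (1/15)**2 = 1/225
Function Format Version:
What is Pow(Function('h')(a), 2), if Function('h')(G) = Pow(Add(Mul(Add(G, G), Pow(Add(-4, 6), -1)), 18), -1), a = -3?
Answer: Rational(1, 225) ≈ 0.0044444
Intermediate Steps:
Function('h')(G) = Pow(Add(18, G), -1) (Function('h')(G) = Pow(Add(Mul(Mul(2, G), Pow(2, -1)), 18), -1) = Pow(Add(Mul(Mul(2, G), Rational(1, 2)), 18), -1) = Pow(Add(G, 18), -1) = Pow(Add(18, G), -1))
Pow(Function('h')(a), 2) = Pow(Pow(Add(18, -3), -1), 2) = Pow(Pow(15, -1), 2) = Pow(Rational(1, 15), 2) = Rational(1, 225)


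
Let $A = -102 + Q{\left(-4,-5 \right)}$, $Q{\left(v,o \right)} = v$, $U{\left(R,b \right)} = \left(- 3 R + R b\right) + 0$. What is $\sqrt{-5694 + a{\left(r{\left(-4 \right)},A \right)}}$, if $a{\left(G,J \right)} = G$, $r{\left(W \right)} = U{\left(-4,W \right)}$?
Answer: $i \sqrt{5666} \approx 75.273 i$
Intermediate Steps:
$U{\left(R,b \right)} = - 3 R + R b$
$A = -106$ ($A = -102 - 4 = -106$)
$r{\left(W \right)} = 12 - 4 W$ ($r{\left(W \right)} = - 4 \left(-3 + W\right) = 12 - 4 W$)
$\sqrt{-5694 + a{\left(r{\left(-4 \right)},A \right)}} = \sqrt{-5694 + \left(12 - -16\right)} = \sqrt{-5694 + \left(12 + 16\right)} = \sqrt{-5694 + 28} = \sqrt{-5666} = i \sqrt{5666}$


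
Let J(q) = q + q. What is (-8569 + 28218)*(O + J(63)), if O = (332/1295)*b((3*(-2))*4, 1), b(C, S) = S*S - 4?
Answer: 455222418/185 ≈ 2.4607e+6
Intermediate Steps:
b(C, S) = -4 + S**2 (b(C, S) = S**2 - 4 = -4 + S**2)
J(q) = 2*q
O = -996/1295 (O = (332/1295)*(-4 + 1**2) = (332*(1/1295))*(-4 + 1) = (332/1295)*(-3) = -996/1295 ≈ -0.76911)
(-8569 + 28218)*(O + J(63)) = (-8569 + 28218)*(-996/1295 + 2*63) = 19649*(-996/1295 + 126) = 19649*(162174/1295) = 455222418/185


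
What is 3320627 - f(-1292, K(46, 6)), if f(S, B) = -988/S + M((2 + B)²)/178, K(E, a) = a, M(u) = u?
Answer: 5024106950/1513 ≈ 3.3206e+6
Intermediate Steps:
f(S, B) = -988/S + (2 + B)²/178
3320627 - f(-1292, K(46, 6)) = 3320627 - (-988/(-1292) + (2 + 6)²/178) = 3320627 - (-988*(-1/1292) + (1/178)*8²) = 3320627 - (13/17 + (1/178)*64) = 3320627 - (13/17 + 32/89) = 3320627 - 1*1701/1513 = 3320627 - 1701/1513 = 5024106950/1513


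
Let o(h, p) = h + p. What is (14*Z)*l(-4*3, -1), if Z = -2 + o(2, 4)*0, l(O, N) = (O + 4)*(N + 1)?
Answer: 0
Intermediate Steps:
l(O, N) = (1 + N)*(4 + O) (l(O, N) = (4 + O)*(1 + N) = (1 + N)*(4 + O))
Z = -2 (Z = -2 + (2 + 4)*0 = -2 + 6*0 = -2 + 0 = -2)
(14*Z)*l(-4*3, -1) = (14*(-2))*(4 - 4*3 + 4*(-1) - (-4)*3) = -28*(4 - 12 - 4 - 1*(-12)) = -28*(4 - 12 - 4 + 12) = -28*0 = 0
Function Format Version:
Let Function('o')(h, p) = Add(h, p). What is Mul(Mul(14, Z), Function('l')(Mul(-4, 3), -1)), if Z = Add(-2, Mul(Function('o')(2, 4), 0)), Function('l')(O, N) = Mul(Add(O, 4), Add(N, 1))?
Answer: 0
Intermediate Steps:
Function('l')(O, N) = Mul(Add(1, N), Add(4, O)) (Function('l')(O, N) = Mul(Add(4, O), Add(1, N)) = Mul(Add(1, N), Add(4, O)))
Z = -2 (Z = Add(-2, Mul(Add(2, 4), 0)) = Add(-2, Mul(6, 0)) = Add(-2, 0) = -2)
Mul(Mul(14, Z), Function('l')(Mul(-4, 3), -1)) = Mul(Mul(14, -2), Add(4, Mul(-4, 3), Mul(4, -1), Mul(-1, Mul(-4, 3)))) = Mul(-28, Add(4, -12, -4, Mul(-1, -12))) = Mul(-28, Add(4, -12, -4, 12)) = Mul(-28, 0) = 0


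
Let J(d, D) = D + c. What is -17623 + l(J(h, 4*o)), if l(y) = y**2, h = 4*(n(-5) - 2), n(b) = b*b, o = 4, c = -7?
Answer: -17542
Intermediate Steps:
n(b) = b**2
h = 92 (h = 4*((-5)**2 - 2) = 4*(25 - 2) = 4*23 = 92)
J(d, D) = -7 + D (J(d, D) = D - 7 = -7 + D)
-17623 + l(J(h, 4*o)) = -17623 + (-7 + 4*4)**2 = -17623 + (-7 + 16)**2 = -17623 + 9**2 = -17623 + 81 = -17542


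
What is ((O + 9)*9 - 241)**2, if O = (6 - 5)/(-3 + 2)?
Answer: 28561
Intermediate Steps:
O = -1 (O = 1/(-1) = 1*(-1) = -1)
((O + 9)*9 - 241)**2 = ((-1 + 9)*9 - 241)**2 = (8*9 - 241)**2 = (72 - 241)**2 = (-169)**2 = 28561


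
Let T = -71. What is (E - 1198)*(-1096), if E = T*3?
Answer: 1546456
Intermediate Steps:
E = -213 (E = -71*3 = -213)
(E - 1198)*(-1096) = (-213 - 1198)*(-1096) = -1411*(-1096) = 1546456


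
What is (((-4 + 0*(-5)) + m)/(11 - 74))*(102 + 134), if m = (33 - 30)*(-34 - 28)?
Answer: 44840/63 ≈ 711.75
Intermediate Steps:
m = -186 (m = 3*(-62) = -186)
(((-4 + 0*(-5)) + m)/(11 - 74))*(102 + 134) = (((-4 + 0*(-5)) - 186)/(11 - 74))*(102 + 134) = (((-4 + 0) - 186)/(-63))*236 = ((-4 - 186)*(-1/63))*236 = -190*(-1/63)*236 = (190/63)*236 = 44840/63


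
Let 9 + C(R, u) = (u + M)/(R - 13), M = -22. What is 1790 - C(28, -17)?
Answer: 9008/5 ≈ 1801.6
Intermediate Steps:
C(R, u) = -9 + (-22 + u)/(-13 + R) (C(R, u) = -9 + (u - 22)/(R - 13) = -9 + (-22 + u)/(-13 + R))
1790 - C(28, -17) = 1790 - (95 - 17 - 9*28)/(-13 + 28) = 1790 - (95 - 17 - 252)/15 = 1790 - (-174)/15 = 1790 - 1*(-58/5) = 1790 + 58/5 = 9008/5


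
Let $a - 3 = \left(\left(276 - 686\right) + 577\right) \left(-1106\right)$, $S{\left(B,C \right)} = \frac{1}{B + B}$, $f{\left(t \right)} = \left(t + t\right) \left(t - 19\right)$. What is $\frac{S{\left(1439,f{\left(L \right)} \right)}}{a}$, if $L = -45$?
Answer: $- \frac{1}{531563722} \approx -1.8812 \cdot 10^{-9}$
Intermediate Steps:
$f{\left(t \right)} = 2 t \left(-19 + t\right)$
$S{\left(B,C \right)} = \frac{1}{2 B}$
$a = -184699$ ($a = 3 + \left(\left(276 - 686\right) + 577\right) \left(-1106\right) = 3 + \left(-410 + 577\right) \left(-1106\right) = 3 + 167 \left(-1106\right) = 3 - 184702 = -184699$)
$\frac{S{\left(1439,f{\left(L \right)} \right)}}{a} = \frac{\frac{1}{2} \cdot \frac{1}{1439}}{-184699} = \frac{1}{2} \cdot \frac{1}{1439} \left(- \frac{1}{184699}\right) = \frac{1}{2878} \left(- \frac{1}{184699}\right) = - \frac{1}{531563722}$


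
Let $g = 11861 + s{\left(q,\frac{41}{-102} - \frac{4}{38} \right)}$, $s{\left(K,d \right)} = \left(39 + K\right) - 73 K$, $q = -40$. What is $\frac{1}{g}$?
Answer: $\frac{1}{14780} \approx 6.7659 \cdot 10^{-5}$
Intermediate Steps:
$s{\left(K,d \right)} = 39 - 72 K$
$g = 14780$ ($g = 11861 + \left(39 - -2880\right) = 11861 + \left(39 + 2880\right) = 11861 + 2919 = 14780$)
$\frac{1}{g} = \frac{1}{14780}$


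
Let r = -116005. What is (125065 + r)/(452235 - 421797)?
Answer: 1510/5073 ≈ 0.29765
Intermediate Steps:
(125065 + r)/(452235 - 421797) = (125065 - 116005)/(452235 - 421797) = 9060/30438 = 9060*(1/30438) = 1510/5073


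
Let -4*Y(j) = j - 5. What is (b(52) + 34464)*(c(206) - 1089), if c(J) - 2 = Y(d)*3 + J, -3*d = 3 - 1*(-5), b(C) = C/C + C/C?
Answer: -60332733/2 ≈ -3.0166e+7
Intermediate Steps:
b(C) = 2 (b(C) = 1 + 1 = 2)
d = -8/3 (d = -(3 - 1*(-5))/3 = -(3 + 5)/3 = -1/3*8 = -8/3 ≈ -2.6667)
Y(j) = 5/4 - j/4 (Y(j) = -(j - 5)/4 = -(-5 + j)/4 = 5/4 - j/4)
c(J) = 31/4 + J (c(J) = 2 + ((5/4 - 1/4*(-8/3))*3 + J) = 2 + ((5/4 + 2/3)*3 + J) = 2 + ((23/12)*3 + J) = 2 + (23/4 + J) = 31/4 + J)
(b(52) + 34464)*(c(206) - 1089) = (2 + 34464)*((31/4 + 206) - 1089) = 34466*(855/4 - 1089) = 34466*(-3501/4) = -60332733/2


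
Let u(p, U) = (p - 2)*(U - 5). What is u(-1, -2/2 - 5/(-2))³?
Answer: 9261/8 ≈ 1157.6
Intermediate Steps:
u(p, U) = (-5 + U)*(-2 + p) (u(p, U) = (-2 + p)*(-5 + U) = (-5 + U)*(-2 + p))
u(-1, -2/2 - 5/(-2))³ = (10 - 5*(-1) - 2*(-2/2 - 5/(-2)) + (-2/2 - 5/(-2))*(-1))³ = (10 + 5 - 2*(-2*½ - 5*(-½)) + (-2*½ - 5*(-½))*(-1))³ = (10 + 5 - 2*(-1 + 5/2) + (-1 + 5/2)*(-1))³ = (10 + 5 - 2*3/2 + (3/2)*(-1))³ = (10 + 5 - 3 - 3/2)³ = (21/2)³ = 9261/8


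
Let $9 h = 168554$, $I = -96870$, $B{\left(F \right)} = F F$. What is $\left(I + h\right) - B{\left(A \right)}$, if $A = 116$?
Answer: $- \frac{824380}{9} \approx -91598.0$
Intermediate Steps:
$B{\left(F \right)} = F^{2}$
$h = \frac{168554}{9}$ ($h = \frac{1}{9} \cdot 168554 = \frac{168554}{9} \approx 18728.0$)
$\left(I + h\right) - B{\left(A \right)} = \left(-96870 + \frac{168554}{9}\right) - 116^{2} = - \frac{703276}{9} - 13456 = - \frac{824380}{9}$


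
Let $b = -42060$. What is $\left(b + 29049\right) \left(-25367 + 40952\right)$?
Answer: $-202776435$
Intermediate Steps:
$\left(b + 29049\right) \left(-25367 + 40952\right) = \left(-42060 + 29049\right) \left(-25367 + 40952\right) = \left(-13011\right) 15585 = -202776435$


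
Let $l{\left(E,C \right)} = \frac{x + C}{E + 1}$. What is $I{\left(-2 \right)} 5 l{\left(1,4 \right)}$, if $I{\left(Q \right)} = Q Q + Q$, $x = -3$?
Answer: $5$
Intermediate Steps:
$I{\left(Q \right)} = Q + Q^{2}$ ($I{\left(Q \right)} = Q^{2} + Q = Q + Q^{2}$)
$l{\left(E,C \right)} = \frac{-3 + C}{1 + E}$ ($l{\left(E,C \right)} = \frac{-3 + C}{E + 1} = \frac{-3 + C}{1 + E}$)
$I{\left(-2 \right)} 5 l{\left(1,4 \right)} = - 2 \left(1 - 2\right) 5 \frac{-3 + 4}{1 + 1} = \left(-2\right) \left(-1\right) 5 \cdot \frac{1}{2} \cdot 1 = 2 \cdot 5 \cdot \frac{1}{2} \cdot 1 = 10 \cdot \frac{1}{2} = 5$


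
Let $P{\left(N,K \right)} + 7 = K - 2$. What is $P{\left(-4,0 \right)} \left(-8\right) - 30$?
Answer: $42$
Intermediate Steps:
$P{\left(N,K \right)} = -9 + K$ ($P{\left(N,K \right)} = -7 + \left(K - 2\right) = -7 + \left(-2 + K\right) = -9 + K$)
$P{\left(-4,0 \right)} \left(-8\right) - 30 = \left(-9 + 0\right) \left(-8\right) - 30 = \left(-9\right) \left(-8\right) - 30 = 72 - 30 = 42$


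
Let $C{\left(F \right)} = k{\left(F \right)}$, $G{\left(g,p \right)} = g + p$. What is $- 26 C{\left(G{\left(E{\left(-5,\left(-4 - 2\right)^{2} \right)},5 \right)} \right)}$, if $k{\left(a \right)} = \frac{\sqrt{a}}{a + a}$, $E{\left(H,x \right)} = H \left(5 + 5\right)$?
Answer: $\frac{13 i \sqrt{5}}{15} \approx 1.9379 i$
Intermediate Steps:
$E{\left(H,x \right)} = 10 H$ ($E{\left(H,x \right)} = H 10 = 10 H$)
$k{\left(a \right)} = \frac{1}{2 \sqrt{a}}$ ($k{\left(a \right)} = \frac{\sqrt{a}}{2 a} = \frac{1}{2 a} \sqrt{a} = \frac{1}{2 \sqrt{a}}$)
$C{\left(F \right)} = \frac{1}{2 \sqrt{F}}$
$- 26 C{\left(G{\left(E{\left(-5,\left(-4 - 2\right)^{2} \right)},5 \right)} \right)} = - 26 \frac{1}{2 \sqrt{10 \left(-5\right) + 5}} = - 26 \frac{1}{2 \sqrt{-50 + 5}} = - 26 \frac{1}{2 \cdot 3 i \sqrt{5}} = - 26 \frac{\left(- \frac{1}{15}\right) i \sqrt{5}}{2} = - 26 \left(- \frac{i \sqrt{5}}{30}\right) = \frac{13 i \sqrt{5}}{15}$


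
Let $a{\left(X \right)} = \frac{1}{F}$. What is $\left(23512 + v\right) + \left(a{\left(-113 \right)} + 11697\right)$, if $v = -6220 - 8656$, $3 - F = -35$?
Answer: $\frac{772655}{38} \approx 20333.0$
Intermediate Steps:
$F = 38$ ($F = 3 - -35 = 3 + 35 = 38$)
$a{\left(X \right)} = \frac{1}{38}$
$v = -14876$
$\left(23512 + v\right) + \left(a{\left(-113 \right)} + 11697\right) = \left(23512 - 14876\right) + \left(\frac{1}{38} + 11697\right) = 8636 + \frac{444487}{38} = \frac{772655}{38}$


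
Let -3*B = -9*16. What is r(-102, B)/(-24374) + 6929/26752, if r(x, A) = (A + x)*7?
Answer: 12785693/46575232 ≈ 0.27452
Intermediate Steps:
B = 48 (B = -(-3)*16 = -1/3*(-144) = 48)
r(x, A) = 7*A + 7*x
r(-102, B)/(-24374) + 6929/26752 = (7*48 + 7*(-102))/(-24374) + 6929/26752 = (336 - 714)*(-1/24374) + 6929*(1/26752) = -378*(-1/24374) + 6929/26752 = 27/1741 + 6929/26752 = 12785693/46575232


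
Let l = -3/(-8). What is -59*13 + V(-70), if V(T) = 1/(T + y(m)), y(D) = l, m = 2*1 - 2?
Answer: -427227/557 ≈ -767.01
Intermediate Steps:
m = 0 (m = 2 - 2 = 0)
l = 3/8 (l = -3*(-⅛) = 3/8 ≈ 0.37500)
y(D) = 3/8
V(T) = 1/(3/8 + T) (V(T) = 1/(T + 3/8) = 1/(3/8 + T))
-59*13 + V(-70) = -59*13 + 8/(3 + 8*(-70)) = -767 + 8/(3 - 560) = -767 + 8/(-557) = -767 + 8*(-1/557) = -767 - 8/557 = -427227/557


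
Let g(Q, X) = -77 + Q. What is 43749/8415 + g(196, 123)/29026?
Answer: 141206651/27139310 ≈ 5.2030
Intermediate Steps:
43749/8415 + g(196, 123)/29026 = 43749/8415 + (-77 + 196)/29026 = 43749*(1/8415) + 119*(1/29026) = 4861/935 + 119/29026 = 141206651/27139310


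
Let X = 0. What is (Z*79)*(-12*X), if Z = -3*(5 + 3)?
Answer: 0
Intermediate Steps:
Z = -24 (Z = -3*8 = -24)
(Z*79)*(-12*X) = (-24*79)*(-12*0) = -1896*0 = 0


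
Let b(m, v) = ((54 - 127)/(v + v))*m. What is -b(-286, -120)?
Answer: 10439/120 ≈ 86.992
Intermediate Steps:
b(m, v) = -73*m/(2*v) (b(m, v) = (-73*1/(2*v))*m = (-73/(2*v))*m = -73*m/(2*v))
-b(-286, -120) = -(-73)*(-286)/(2*(-120)) = -(-73)*(-286)*(-1)/(2*120) = -1*(-10439/120) = 10439/120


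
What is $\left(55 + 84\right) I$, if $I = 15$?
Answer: $2085$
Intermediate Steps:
$\left(55 + 84\right) I = \left(55 + 84\right) 15 = 139 \cdot 15 = 2085$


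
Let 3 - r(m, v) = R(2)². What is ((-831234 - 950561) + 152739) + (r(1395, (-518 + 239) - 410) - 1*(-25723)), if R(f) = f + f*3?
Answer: -1603394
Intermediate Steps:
R(f) = 4*f (R(f) = f + 3*f = 4*f)
r(m, v) = -61 (r(m, v) = 3 - (4*2)² = 3 - 1*8² = 3 - 1*64 = 3 - 64 = -61)
((-831234 - 950561) + 152739) + (r(1395, (-518 + 239) - 410) - 1*(-25723)) = ((-831234 - 950561) + 152739) + (-61 - 1*(-25723)) = (-1781795 + 152739) + (-61 + 25723) = -1629056 + 25662 = -1603394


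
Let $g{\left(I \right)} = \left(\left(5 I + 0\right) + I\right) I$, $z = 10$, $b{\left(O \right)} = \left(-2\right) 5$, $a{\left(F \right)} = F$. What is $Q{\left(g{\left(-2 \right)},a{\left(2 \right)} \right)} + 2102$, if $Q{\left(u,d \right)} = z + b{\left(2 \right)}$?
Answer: $2102$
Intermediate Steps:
$b{\left(O \right)} = -10$
$g{\left(I \right)} = 6 I^{2}$ ($g{\left(I \right)} = \left(5 I + I\right) I = 6 I I = 6 I^{2}$)
$Q{\left(u,d \right)} = 0$ ($Q{\left(u,d \right)} = 10 - 10 = 0$)
$Q{\left(g{\left(-2 \right)},a{\left(2 \right)} \right)} + 2102 = 0 + 2102 = 2102$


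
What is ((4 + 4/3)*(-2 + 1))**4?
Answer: 65536/81 ≈ 809.09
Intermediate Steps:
((4 + 4/3)*(-2 + 1))**4 = ((4 + 4*(1/3))*(-1))**4 = ((4 + 4/3)*(-1))**4 = ((16/3)*(-1))**4 = (-16/3)**4 = 65536/81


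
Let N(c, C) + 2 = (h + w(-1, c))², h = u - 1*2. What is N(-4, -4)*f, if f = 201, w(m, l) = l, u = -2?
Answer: 12462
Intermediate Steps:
h = -4 (h = -2 - 1*2 = -2 - 2 = -4)
N(c, C) = -2 + (-4 + c)²
N(-4, -4)*f = (-2 + (-4 - 4)²)*201 = (-2 + (-8)²)*201 = (-2 + 64)*201 = 62*201 = 12462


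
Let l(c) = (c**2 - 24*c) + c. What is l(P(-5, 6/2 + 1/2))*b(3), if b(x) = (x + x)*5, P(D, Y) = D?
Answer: 4200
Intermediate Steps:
b(x) = 10*x (b(x) = (2*x)*5 = 10*x)
l(c) = c**2 - 23*c
l(P(-5, 6/2 + 1/2))*b(3) = (-5*(-23 - 5))*(10*3) = -5*(-28)*30 = 140*30 = 4200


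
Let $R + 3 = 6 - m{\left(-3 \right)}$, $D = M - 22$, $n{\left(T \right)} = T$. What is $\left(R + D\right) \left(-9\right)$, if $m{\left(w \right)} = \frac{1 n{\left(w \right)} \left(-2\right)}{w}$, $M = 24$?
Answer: $-63$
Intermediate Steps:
$D = 2$ ($D = 24 - 22 = 2$)
$m{\left(w \right)} = -2$ ($m{\left(w \right)} = \frac{1 w \left(-2\right)}{w} = \frac{w \left(-2\right)}{w} = \frac{\left(-2\right) w}{w} = -2$)
$R = 5$ ($R = -3 + \left(6 - -2\right) = -3 + \left(6 + 2\right) = -3 + 8 = 5$)
$\left(R + D\right) \left(-9\right) = \left(5 + 2\right) \left(-9\right) = 7 \left(-9\right) = -63$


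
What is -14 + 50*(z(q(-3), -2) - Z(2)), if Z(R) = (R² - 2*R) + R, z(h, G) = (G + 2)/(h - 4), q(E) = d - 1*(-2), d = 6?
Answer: -114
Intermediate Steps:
q(E) = 8 (q(E) = 6 - 1*(-2) = 6 + 2 = 8)
z(h, G) = (2 + G)/(-4 + h)
Z(R) = R² - R
-14 + 50*(z(q(-3), -2) - Z(2)) = -14 + 50*((2 - 2)/(-4 + 8) - 2*(-1 + 2)) = -14 + 50*(0/4 - 2) = -14 + 50*((¼)*0 - 1*2) = -14 + 50*(0 - 2) = -14 + 50*(-2) = -14 - 100 = -114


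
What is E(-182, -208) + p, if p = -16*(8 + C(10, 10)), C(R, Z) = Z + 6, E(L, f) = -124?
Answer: -508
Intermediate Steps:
C(R, Z) = 6 + Z
p = -384 (p = -16*(8 + (6 + 10)) = -16*(8 + 16) = -16*24 = -384)
E(-182, -208) + p = -124 - 384 = -508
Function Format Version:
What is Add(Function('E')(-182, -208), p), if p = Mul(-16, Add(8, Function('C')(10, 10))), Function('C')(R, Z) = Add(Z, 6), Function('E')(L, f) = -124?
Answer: -508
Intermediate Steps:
Function('C')(R, Z) = Add(6, Z)
p = -384 (p = Mul(-16, Add(8, Add(6, 10))) = Mul(-16, Add(8, 16)) = Mul(-16, 24) = -384)
Add(Function('E')(-182, -208), p) = Add(-124, -384) = -508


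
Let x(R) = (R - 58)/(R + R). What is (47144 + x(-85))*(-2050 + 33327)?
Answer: 250673363571/170 ≈ 1.4745e+9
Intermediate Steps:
x(R) = (-58 + R)/(2*R) (x(R) = (-58 + R)/((2*R)) = (-58 + R)*(1/(2*R)) = (-58 + R)/(2*R))
(47144 + x(-85))*(-2050 + 33327) = (47144 + (½)*(-58 - 85)/(-85))*(-2050 + 33327) = (47144 + (½)*(-1/85)*(-143))*31277 = (47144 + 143/170)*31277 = (8014623/170)*31277 = 250673363571/170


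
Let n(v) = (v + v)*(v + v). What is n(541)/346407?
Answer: 1170724/346407 ≈ 3.3796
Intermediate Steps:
n(v) = 4*v**2 (n(v) = (2*v)*(2*v) = 4*v**2)
n(541)/346407 = (4*541**2)/346407 = (4*292681)*(1/346407) = 1170724*(1/346407) = 1170724/346407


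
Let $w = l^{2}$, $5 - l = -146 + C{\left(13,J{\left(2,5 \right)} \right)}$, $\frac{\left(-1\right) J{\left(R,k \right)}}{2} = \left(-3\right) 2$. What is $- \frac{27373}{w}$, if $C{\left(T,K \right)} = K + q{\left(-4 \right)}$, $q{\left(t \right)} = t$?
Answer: $- \frac{27373}{20449} \approx -1.3386$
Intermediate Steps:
$J{\left(R,k \right)} = 12$ ($J{\left(R,k \right)} = - 2 \left(\left(-3\right) 2\right) = \left(-2\right) \left(-6\right) = 12$)
$C{\left(T,K \right)} = -4 + K$ ($C{\left(T,K \right)} = K - 4 = -4 + K$)
$l = 143$ ($l = 5 - \left(-146 + \left(-4 + 12\right)\right) = 5 - \left(-146 + 8\right) = 5 - -138 = 5 + 138 = 143$)
$w = 20449$ ($w = 143^{2} = 20449$)
$- \frac{27373}{w} = - \frac{27373}{20449}$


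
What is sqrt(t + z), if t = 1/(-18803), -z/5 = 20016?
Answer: I*sqrt(35383565143523)/18803 ≈ 316.35*I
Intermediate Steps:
z = -100080 (z = -5*20016 = -100080)
t = -1/18803 ≈ -5.3183e-5
sqrt(t + z) = sqrt(-1/18803 - 100080) = sqrt(-1881804241/18803) = I*sqrt(35383565143523)/18803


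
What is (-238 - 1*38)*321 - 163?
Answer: -88759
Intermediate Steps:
(-238 - 1*38)*321 - 163 = (-238 - 38)*321 - 163 = -276*321 - 163 = -88596 - 163 = -88759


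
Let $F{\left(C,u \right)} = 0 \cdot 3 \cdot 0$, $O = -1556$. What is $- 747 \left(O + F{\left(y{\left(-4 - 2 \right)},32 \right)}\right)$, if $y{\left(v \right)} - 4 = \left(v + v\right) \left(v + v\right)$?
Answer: $1162332$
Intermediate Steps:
$y{\left(v \right)} = 4 + 4 v^{2}$ ($y{\left(v \right)} = 4 + \left(v + v\right) \left(v + v\right) = 4 + 2 v 2 v = 4 + 4 v^{2}$)
$F{\left(C,u \right)} = 0$ ($F{\left(C,u \right)} = 0 \cdot 0 = 0$)
$- 747 \left(O + F{\left(y{\left(-4 - 2 \right)},32 \right)}\right) = - 747 \left(-1556 + 0\right) = \left(-747\right) \left(-1556\right) = 1162332$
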